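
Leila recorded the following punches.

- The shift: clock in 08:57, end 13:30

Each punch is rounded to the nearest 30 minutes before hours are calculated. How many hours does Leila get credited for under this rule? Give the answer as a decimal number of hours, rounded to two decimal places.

4.50 hours

The shift: in 08:57→09:00, out 13:30→13:30; 4 h 30 min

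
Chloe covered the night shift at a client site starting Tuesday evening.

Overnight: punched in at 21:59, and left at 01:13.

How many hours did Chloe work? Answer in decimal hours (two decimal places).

Overnight: 21:59 → midnight = 2 h 1 min; midnight → 01:13 = 1 h 13 min; span 3 h 14 min

3.23 hours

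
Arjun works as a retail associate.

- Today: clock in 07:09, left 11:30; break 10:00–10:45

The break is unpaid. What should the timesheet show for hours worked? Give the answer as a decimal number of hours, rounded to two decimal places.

3.60 hours

Today: 07:09–11:30 = 4 h 21 min; less 45 min break → 3 h 36 min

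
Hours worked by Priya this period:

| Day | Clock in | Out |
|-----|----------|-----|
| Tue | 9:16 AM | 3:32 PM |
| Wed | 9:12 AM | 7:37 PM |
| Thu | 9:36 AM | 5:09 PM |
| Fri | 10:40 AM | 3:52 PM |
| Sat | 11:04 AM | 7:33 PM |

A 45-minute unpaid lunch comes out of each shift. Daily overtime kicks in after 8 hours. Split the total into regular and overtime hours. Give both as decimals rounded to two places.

Tue: 9:16 AM–3:32 PM = 6 h 16 min; less 45 min break → 5 h 31 min
Wed: 9:12 AM–7:37 PM = 10 h 25 min; less 45 min break → 9 h 40 min
Thu: 9:36 AM–5:09 PM = 7 h 33 min; less 45 min break → 6 h 48 min
Fri: 10:40 AM–3:52 PM = 5 h 12 min; less 45 min break → 4 h 27 min
Sat: 11:04 AM–7:33 PM = 8 h 29 min; less 45 min break → 7 h 44 min
Tue reg 5 h 31 min / OT 0 h 0 min; Wed reg 8 h 0 min / OT 1 h 40 min; Thu reg 6 h 48 min / OT 0 h 0 min; Fri reg 4 h 27 min / OT 0 h 0 min; Sat reg 7 h 44 min / OT 0 h 0 min.
Totals: regular 32 h 30 min, overtime 1 h 40 min.

Regular 32.50 hours, overtime 1.67 hours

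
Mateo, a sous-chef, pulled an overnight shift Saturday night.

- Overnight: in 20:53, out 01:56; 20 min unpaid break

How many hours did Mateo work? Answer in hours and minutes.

Overnight: 20:53 → midnight = 3 h 7 min; midnight → 01:56 = 1 h 56 min; span 5 h 3 min; less 20 min break → 4 h 43 min

4 h 43 min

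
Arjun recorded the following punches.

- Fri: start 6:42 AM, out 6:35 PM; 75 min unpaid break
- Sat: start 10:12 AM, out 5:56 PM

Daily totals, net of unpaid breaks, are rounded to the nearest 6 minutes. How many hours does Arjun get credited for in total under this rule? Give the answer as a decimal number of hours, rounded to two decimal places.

Fri: 6:42 AM–6:35 PM = 11 h 53 min − 75 min = 10 h 38 min → rounds to 10 h 36 min
Sat: 10:12 AM–5:56 PM = 7 h 44 min → rounds to 7 h 42 min
Total credited: 18 h 18 min.

18.30 hours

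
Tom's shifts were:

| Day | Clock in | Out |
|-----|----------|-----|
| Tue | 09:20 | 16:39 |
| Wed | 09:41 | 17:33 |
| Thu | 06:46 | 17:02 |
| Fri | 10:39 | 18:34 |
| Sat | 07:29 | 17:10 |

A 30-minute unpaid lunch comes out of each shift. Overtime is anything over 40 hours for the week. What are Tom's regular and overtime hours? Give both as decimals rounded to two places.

Tue: 09:20–16:39 = 7 h 19 min; less 30 min break → 6 h 49 min
Wed: 09:41–17:33 = 7 h 52 min; less 30 min break → 7 h 22 min
Thu: 06:46–17:02 = 10 h 16 min; less 30 min break → 9 h 46 min
Fri: 10:39–18:34 = 7 h 55 min; less 30 min break → 7 h 25 min
Sat: 07:29–17:10 = 9 h 41 min; less 30 min break → 9 h 11 min
Total worked: 40 h 33 min = 40.55 h.
Threshold 40 h → overtime 0 h 33 min, regular 40 h 0 min.

Regular 40.00 hours, overtime 0.55 hours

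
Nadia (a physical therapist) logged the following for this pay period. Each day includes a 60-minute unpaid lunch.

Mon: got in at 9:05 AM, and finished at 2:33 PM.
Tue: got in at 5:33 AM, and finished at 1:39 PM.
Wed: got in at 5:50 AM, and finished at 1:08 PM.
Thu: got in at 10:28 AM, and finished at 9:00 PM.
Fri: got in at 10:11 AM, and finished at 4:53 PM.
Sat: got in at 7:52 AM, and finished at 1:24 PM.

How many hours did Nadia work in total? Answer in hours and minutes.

37 h 38 min

Mon: 9:05 AM–2:33 PM = 5 h 28 min; less 60 min break → 4 h 28 min
Tue: 5:33 AM–1:39 PM = 8 h 6 min; less 60 min break → 7 h 6 min
Wed: 5:50 AM–1:08 PM = 7 h 18 min; less 60 min break → 6 h 18 min
Thu: 10:28 AM–9:00 PM = 10 h 32 min; less 60 min break → 9 h 32 min
Fri: 10:11 AM–4:53 PM = 6 h 42 min; less 60 min break → 5 h 42 min
Sat: 7:52 AM–1:24 PM = 5 h 32 min; less 60 min break → 4 h 32 min
Total: 4 h 28 min + 7 h 6 min + 6 h 18 min + 9 h 32 min + 5 h 42 min + 4 h 32 min = 37 h 38 min.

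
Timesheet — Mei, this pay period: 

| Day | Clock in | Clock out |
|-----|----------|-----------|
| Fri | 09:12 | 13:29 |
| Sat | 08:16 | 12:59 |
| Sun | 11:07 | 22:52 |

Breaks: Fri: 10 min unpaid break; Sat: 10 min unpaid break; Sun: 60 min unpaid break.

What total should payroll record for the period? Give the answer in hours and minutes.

19 h 25 min

Fri: 09:12–13:29 = 4 h 17 min; less 10 min break → 4 h 7 min
Sat: 08:16–12:59 = 4 h 43 min; less 10 min break → 4 h 33 min
Sun: 11:07–22:52 = 11 h 45 min; less 60 min break → 10 h 45 min
Total: 4 h 7 min + 4 h 33 min + 10 h 45 min = 19 h 25 min.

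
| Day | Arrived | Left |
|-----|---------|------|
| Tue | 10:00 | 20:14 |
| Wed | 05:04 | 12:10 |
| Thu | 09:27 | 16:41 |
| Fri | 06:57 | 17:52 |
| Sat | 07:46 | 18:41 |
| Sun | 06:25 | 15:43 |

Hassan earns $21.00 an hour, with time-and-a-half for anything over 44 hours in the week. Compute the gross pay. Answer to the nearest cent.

$1292.55

Tue: 10:00–20:14 = 10 h 14 min
Wed: 05:04–12:10 = 7 h 6 min
Thu: 09:27–16:41 = 7 h 14 min
Fri: 06:57–17:52 = 10 h 55 min
Sat: 07:46–18:41 = 10 h 55 min
Sun: 06:25–15:43 = 9 h 18 min
Total worked: 55 h 42 min = 3342 min.
Regular 44 h 0 min = 2640 min at $21.00/h; overtime 11 h 42 min = 702 min at $31.50/h.
Pay = (2640 × $21.00 + 702 × $31.50) ÷ 60 = $1292.55.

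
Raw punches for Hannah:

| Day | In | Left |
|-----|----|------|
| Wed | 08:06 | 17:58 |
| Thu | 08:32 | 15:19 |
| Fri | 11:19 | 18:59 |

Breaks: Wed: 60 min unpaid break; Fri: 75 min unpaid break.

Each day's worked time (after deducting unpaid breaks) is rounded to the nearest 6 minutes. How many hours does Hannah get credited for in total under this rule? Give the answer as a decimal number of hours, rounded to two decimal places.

22.10 hours

Wed: 08:06–17:58 = 9 h 52 min − 60 min = 8 h 52 min → rounds to 8 h 54 min
Thu: 08:32–15:19 = 6 h 47 min → rounds to 6 h 48 min
Fri: 11:19–18:59 = 7 h 40 min − 75 min = 6 h 25 min → rounds to 6 h 24 min
Total credited: 22 h 6 min.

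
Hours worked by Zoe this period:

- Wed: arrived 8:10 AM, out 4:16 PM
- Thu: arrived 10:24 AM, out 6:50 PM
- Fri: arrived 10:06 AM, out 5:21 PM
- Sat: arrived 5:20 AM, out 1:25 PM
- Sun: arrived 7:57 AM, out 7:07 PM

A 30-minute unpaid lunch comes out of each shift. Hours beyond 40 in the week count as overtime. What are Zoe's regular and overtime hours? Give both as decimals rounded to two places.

Wed: 8:10 AM–4:16 PM = 8 h 6 min; less 30 min break → 7 h 36 min
Thu: 10:24 AM–6:50 PM = 8 h 26 min; less 30 min break → 7 h 56 min
Fri: 10:06 AM–5:21 PM = 7 h 15 min; less 30 min break → 6 h 45 min
Sat: 5:20 AM–1:25 PM = 8 h 5 min; less 30 min break → 7 h 35 min
Sun: 7:57 AM–7:07 PM = 11 h 10 min; less 30 min break → 10 h 40 min
Total worked: 40 h 32 min = 40.53 h.
Threshold 40 h → overtime 0 h 32 min, regular 40 h 0 min.

Regular 40.00 hours, overtime 0.53 hours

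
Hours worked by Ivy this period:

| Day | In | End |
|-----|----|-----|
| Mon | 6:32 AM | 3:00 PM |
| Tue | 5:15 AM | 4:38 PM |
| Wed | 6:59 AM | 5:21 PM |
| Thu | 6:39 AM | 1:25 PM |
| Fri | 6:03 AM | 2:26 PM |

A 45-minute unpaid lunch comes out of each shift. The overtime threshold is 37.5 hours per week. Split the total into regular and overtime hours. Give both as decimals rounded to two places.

Mon: 6:32 AM–3:00 PM = 8 h 28 min; less 45 min break → 7 h 43 min
Tue: 5:15 AM–4:38 PM = 11 h 23 min; less 45 min break → 10 h 38 min
Wed: 6:59 AM–5:21 PM = 10 h 22 min; less 45 min break → 9 h 37 min
Thu: 6:39 AM–1:25 PM = 6 h 46 min; less 45 min break → 6 h 1 min
Fri: 6:03 AM–2:26 PM = 8 h 23 min; less 45 min break → 7 h 38 min
Total worked: 41 h 37 min = 41.62 h.
Threshold 37.5 h → overtime 4 h 7 min, regular 37 h 30 min.

Regular 37.50 hours, overtime 4.12 hours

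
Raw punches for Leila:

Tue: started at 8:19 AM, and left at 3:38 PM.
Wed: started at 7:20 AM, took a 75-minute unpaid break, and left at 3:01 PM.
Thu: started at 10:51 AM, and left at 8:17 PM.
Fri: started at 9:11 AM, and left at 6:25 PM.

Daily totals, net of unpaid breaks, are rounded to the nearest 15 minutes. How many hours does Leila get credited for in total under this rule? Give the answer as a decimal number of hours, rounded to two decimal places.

32.50 hours

Tue: 8:19 AM–3:38 PM = 7 h 19 min → rounds to 7 h 15 min
Wed: 7:20 AM–3:01 PM = 7 h 41 min − 75 min = 6 h 26 min → rounds to 6 h 30 min
Thu: 10:51 AM–8:17 PM = 9 h 26 min → rounds to 9 h 30 min
Fri: 9:11 AM–6:25 PM = 9 h 14 min → rounds to 9 h 15 min
Total credited: 32 h 30 min.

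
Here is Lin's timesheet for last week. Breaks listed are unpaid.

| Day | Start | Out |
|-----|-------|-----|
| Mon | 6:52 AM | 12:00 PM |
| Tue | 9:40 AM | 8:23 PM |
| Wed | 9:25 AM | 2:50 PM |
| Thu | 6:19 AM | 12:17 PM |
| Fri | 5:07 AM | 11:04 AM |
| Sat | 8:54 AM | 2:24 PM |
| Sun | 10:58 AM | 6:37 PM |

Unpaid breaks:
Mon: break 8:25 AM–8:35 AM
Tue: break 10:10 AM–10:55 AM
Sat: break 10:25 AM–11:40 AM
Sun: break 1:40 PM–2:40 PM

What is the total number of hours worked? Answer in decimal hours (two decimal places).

Mon: 6:52 AM–12:00 PM = 5 h 8 min; less 10 min break → 4 h 58 min
Tue: 9:40 AM–8:23 PM = 10 h 43 min; less 45 min break → 9 h 58 min
Wed: 9:25 AM–2:50 PM = 5 h 25 min
Thu: 6:19 AM–12:17 PM = 5 h 58 min
Fri: 5:07 AM–11:04 AM = 5 h 57 min
Sat: 8:54 AM–2:24 PM = 5 h 30 min; less 75 min break → 4 h 15 min
Sun: 10:58 AM–6:37 PM = 7 h 39 min; less 60 min break → 6 h 39 min
Total: 4 h 58 min + 9 h 58 min + 5 h 25 min + 5 h 58 min + 5 h 57 min + 4 h 15 min + 6 h 39 min = 43 h 10 min.

43.17 hours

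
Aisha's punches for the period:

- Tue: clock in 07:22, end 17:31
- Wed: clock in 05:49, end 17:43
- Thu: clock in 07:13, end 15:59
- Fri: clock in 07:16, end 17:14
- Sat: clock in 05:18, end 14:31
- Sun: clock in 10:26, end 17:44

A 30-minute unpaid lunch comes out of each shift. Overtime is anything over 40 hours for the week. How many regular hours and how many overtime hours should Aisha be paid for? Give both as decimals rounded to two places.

Regular 40.00 hours, overtime 14.30 hours

Tue: 07:22–17:31 = 10 h 9 min; less 30 min break → 9 h 39 min
Wed: 05:49–17:43 = 11 h 54 min; less 30 min break → 11 h 24 min
Thu: 07:13–15:59 = 8 h 46 min; less 30 min break → 8 h 16 min
Fri: 07:16–17:14 = 9 h 58 min; less 30 min break → 9 h 28 min
Sat: 05:18–14:31 = 9 h 13 min; less 30 min break → 8 h 43 min
Sun: 10:26–17:44 = 7 h 18 min; less 30 min break → 6 h 48 min
Total worked: 54 h 18 min = 54.30 h.
Threshold 40 h → overtime 14 h 18 min, regular 40 h 0 min.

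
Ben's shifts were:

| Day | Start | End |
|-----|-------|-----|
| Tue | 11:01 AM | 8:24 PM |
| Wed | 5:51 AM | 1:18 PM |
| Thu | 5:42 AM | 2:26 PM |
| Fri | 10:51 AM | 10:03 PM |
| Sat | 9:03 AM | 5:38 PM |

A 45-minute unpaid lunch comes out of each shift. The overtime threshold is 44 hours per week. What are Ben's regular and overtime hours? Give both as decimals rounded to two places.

Tue: 11:01 AM–8:24 PM = 9 h 23 min; less 45 min break → 8 h 38 min
Wed: 5:51 AM–1:18 PM = 7 h 27 min; less 45 min break → 6 h 42 min
Thu: 5:42 AM–2:26 PM = 8 h 44 min; less 45 min break → 7 h 59 min
Fri: 10:51 AM–10:03 PM = 11 h 12 min; less 45 min break → 10 h 27 min
Sat: 9:03 AM–5:38 PM = 8 h 35 min; less 45 min break → 7 h 50 min
Total worked: 41 h 36 min = 41.60 h.
Threshold 44 h → overtime 0 h 0 min, regular 41 h 36 min.

Regular 41.60 hours, overtime 0.00 hours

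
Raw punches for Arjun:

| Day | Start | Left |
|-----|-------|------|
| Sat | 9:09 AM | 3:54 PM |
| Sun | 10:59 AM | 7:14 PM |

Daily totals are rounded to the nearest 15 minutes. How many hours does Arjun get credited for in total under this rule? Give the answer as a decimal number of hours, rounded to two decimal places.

Sat: 9:09 AM–3:54 PM = 6 h 45 min → rounds to 6 h 45 min
Sun: 10:59 AM–7:14 PM = 8 h 15 min → rounds to 8 h 15 min
Total credited: 15 h 0 min.

15.00 hours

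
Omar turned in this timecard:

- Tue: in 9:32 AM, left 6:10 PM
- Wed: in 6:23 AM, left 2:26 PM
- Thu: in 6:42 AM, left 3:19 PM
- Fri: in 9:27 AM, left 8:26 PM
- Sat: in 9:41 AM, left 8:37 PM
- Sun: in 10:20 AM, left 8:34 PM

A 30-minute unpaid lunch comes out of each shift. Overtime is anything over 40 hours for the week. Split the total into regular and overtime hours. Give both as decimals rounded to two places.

Tue: 9:32 AM–6:10 PM = 8 h 38 min; less 30 min break → 8 h 8 min
Wed: 6:23 AM–2:26 PM = 8 h 3 min; less 30 min break → 7 h 33 min
Thu: 6:42 AM–3:19 PM = 8 h 37 min; less 30 min break → 8 h 7 min
Fri: 9:27 AM–8:26 PM = 10 h 59 min; less 30 min break → 10 h 29 min
Sat: 9:41 AM–8:37 PM = 10 h 56 min; less 30 min break → 10 h 26 min
Sun: 10:20 AM–8:34 PM = 10 h 14 min; less 30 min break → 9 h 44 min
Total worked: 54 h 27 min = 54.45 h.
Threshold 40 h → overtime 14 h 27 min, regular 40 h 0 min.

Regular 40.00 hours, overtime 14.45 hours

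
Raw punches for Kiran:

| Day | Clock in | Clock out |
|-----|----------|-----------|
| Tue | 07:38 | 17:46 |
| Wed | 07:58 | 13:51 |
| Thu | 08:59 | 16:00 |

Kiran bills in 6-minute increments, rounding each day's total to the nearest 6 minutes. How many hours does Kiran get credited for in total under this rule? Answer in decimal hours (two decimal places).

23.00 hours

Tue: 07:38–17:46 = 10 h 8 min → rounds to 10 h 6 min
Wed: 07:58–13:51 = 5 h 53 min → rounds to 5 h 54 min
Thu: 08:59–16:00 = 7 h 1 min → rounds to 7 h 0 min
Total credited: 23 h 0 min.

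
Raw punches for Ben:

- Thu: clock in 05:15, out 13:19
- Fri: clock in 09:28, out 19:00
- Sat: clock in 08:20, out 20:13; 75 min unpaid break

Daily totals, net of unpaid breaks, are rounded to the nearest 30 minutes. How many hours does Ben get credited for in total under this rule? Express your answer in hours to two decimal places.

28.00 hours

Thu: 05:15–13:19 = 8 h 4 min → rounds to 8 h 0 min
Fri: 09:28–19:00 = 9 h 32 min → rounds to 9 h 30 min
Sat: 08:20–20:13 = 11 h 53 min − 75 min = 10 h 38 min → rounds to 10 h 30 min
Total credited: 28 h 0 min.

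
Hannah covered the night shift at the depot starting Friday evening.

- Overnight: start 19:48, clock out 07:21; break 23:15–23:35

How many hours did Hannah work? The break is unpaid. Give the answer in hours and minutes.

11 h 13 min

Overnight: 19:48 → midnight = 4 h 12 min; midnight → 07:21 = 7 h 21 min; span 11 h 33 min; less 20 min break → 11 h 13 min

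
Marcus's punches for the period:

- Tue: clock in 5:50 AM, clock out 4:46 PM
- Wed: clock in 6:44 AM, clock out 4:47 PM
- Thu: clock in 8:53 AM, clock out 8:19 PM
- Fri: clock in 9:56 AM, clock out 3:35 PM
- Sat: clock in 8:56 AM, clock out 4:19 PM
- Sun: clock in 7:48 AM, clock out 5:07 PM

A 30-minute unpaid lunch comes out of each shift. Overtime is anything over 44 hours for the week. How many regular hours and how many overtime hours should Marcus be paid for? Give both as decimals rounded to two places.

Regular 44.00 hours, overtime 7.77 hours

Tue: 5:50 AM–4:46 PM = 10 h 56 min; less 30 min break → 10 h 26 min
Wed: 6:44 AM–4:47 PM = 10 h 3 min; less 30 min break → 9 h 33 min
Thu: 8:53 AM–8:19 PM = 11 h 26 min; less 30 min break → 10 h 56 min
Fri: 9:56 AM–3:35 PM = 5 h 39 min; less 30 min break → 5 h 9 min
Sat: 8:56 AM–4:19 PM = 7 h 23 min; less 30 min break → 6 h 53 min
Sun: 7:48 AM–5:07 PM = 9 h 19 min; less 30 min break → 8 h 49 min
Total worked: 51 h 46 min = 51.77 h.
Threshold 44 h → overtime 7 h 46 min, regular 44 h 0 min.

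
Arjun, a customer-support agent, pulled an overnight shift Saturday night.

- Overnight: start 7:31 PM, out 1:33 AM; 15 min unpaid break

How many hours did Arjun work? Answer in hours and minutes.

5 h 47 min

Overnight: 7:31 PM → midnight = 4 h 29 min; midnight → 1:33 AM = 1 h 33 min; span 6 h 2 min; less 15 min break → 5 h 47 min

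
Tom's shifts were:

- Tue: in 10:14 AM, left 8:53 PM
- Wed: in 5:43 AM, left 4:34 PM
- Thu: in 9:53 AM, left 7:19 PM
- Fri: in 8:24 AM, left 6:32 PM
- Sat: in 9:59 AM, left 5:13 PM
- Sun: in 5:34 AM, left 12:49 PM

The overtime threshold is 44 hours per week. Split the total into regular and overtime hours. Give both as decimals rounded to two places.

Regular 44.00 hours, overtime 11.55 hours

Tue: 10:14 AM–8:53 PM = 10 h 39 min
Wed: 5:43 AM–4:34 PM = 10 h 51 min
Thu: 9:53 AM–7:19 PM = 9 h 26 min
Fri: 8:24 AM–6:32 PM = 10 h 8 min
Sat: 9:59 AM–5:13 PM = 7 h 14 min
Sun: 5:34 AM–12:49 PM = 7 h 15 min
Total worked: 55 h 33 min = 55.55 h.
Threshold 44 h → overtime 11 h 33 min, regular 44 h 0 min.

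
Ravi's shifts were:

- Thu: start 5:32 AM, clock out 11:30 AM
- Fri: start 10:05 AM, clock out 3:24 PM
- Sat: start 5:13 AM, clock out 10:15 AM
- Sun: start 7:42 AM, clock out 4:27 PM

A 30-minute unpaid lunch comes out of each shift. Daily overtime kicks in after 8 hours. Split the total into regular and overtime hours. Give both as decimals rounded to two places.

Thu: 5:32 AM–11:30 AM = 5 h 58 min; less 30 min break → 5 h 28 min
Fri: 10:05 AM–3:24 PM = 5 h 19 min; less 30 min break → 4 h 49 min
Sat: 5:13 AM–10:15 AM = 5 h 2 min; less 30 min break → 4 h 32 min
Sun: 7:42 AM–4:27 PM = 8 h 45 min; less 30 min break → 8 h 15 min
Thu reg 5 h 28 min / OT 0 h 0 min; Fri reg 4 h 49 min / OT 0 h 0 min; Sat reg 4 h 32 min / OT 0 h 0 min; Sun reg 8 h 0 min / OT 0 h 15 min.
Totals: regular 22 h 49 min, overtime 0 h 15 min.

Regular 22.82 hours, overtime 0.25 hours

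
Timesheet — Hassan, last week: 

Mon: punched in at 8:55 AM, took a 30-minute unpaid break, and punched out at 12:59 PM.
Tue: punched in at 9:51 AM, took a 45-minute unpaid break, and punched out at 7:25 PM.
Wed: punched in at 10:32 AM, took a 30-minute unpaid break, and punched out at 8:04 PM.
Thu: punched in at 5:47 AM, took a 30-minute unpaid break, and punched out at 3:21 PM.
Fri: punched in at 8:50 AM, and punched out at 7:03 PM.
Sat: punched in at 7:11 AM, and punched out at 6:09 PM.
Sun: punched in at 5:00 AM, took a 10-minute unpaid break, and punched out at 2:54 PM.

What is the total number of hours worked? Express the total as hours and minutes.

61 h 24 min

Mon: 8:55 AM–12:59 PM = 4 h 4 min; less 30 min break → 3 h 34 min
Tue: 9:51 AM–7:25 PM = 9 h 34 min; less 45 min break → 8 h 49 min
Wed: 10:32 AM–8:04 PM = 9 h 32 min; less 30 min break → 9 h 2 min
Thu: 5:47 AM–3:21 PM = 9 h 34 min; less 30 min break → 9 h 4 min
Fri: 8:50 AM–7:03 PM = 10 h 13 min
Sat: 7:11 AM–6:09 PM = 10 h 58 min
Sun: 5:00 AM–2:54 PM = 9 h 54 min; less 10 min break → 9 h 44 min
Total: 3 h 34 min + 8 h 49 min + 9 h 2 min + 9 h 4 min + 10 h 13 min + 10 h 58 min + 9 h 44 min = 61 h 24 min.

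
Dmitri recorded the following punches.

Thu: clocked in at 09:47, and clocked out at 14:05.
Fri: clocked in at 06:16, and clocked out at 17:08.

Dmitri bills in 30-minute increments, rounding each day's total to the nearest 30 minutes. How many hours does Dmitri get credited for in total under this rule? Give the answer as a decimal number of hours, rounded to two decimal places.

15.50 hours

Thu: 09:47–14:05 = 4 h 18 min → rounds to 4 h 30 min
Fri: 06:16–17:08 = 10 h 52 min → rounds to 11 h 0 min
Total credited: 15 h 30 min.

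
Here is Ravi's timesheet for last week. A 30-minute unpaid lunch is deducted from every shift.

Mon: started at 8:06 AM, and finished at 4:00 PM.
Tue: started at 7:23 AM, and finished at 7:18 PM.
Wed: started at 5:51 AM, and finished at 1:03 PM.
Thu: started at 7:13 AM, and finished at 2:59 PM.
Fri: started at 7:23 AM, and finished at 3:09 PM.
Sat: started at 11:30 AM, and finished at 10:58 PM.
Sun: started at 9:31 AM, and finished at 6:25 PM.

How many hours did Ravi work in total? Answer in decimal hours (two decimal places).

59.42 hours

Mon: 8:06 AM–4:00 PM = 7 h 54 min; less 30 min break → 7 h 24 min
Tue: 7:23 AM–7:18 PM = 11 h 55 min; less 30 min break → 11 h 25 min
Wed: 5:51 AM–1:03 PM = 7 h 12 min; less 30 min break → 6 h 42 min
Thu: 7:13 AM–2:59 PM = 7 h 46 min; less 30 min break → 7 h 16 min
Fri: 7:23 AM–3:09 PM = 7 h 46 min; less 30 min break → 7 h 16 min
Sat: 11:30 AM–10:58 PM = 11 h 28 min; less 30 min break → 10 h 58 min
Sun: 9:31 AM–6:25 PM = 8 h 54 min; less 30 min break → 8 h 24 min
Total: 7 h 24 min + 11 h 25 min + 6 h 42 min + 7 h 16 min + 7 h 16 min + 10 h 58 min + 8 h 24 min = 59 h 25 min.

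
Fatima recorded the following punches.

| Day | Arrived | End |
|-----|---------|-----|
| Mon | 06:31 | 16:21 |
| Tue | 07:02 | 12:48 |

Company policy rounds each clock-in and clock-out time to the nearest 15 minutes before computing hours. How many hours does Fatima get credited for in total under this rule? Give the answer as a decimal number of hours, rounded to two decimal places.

15.50 hours

Mon: in 06:31→06:30, out 16:21→16:15; 9 h 45 min
Tue: in 07:02→07:00, out 12:48→12:45; 5 h 45 min
Total credited: 15 h 30 min.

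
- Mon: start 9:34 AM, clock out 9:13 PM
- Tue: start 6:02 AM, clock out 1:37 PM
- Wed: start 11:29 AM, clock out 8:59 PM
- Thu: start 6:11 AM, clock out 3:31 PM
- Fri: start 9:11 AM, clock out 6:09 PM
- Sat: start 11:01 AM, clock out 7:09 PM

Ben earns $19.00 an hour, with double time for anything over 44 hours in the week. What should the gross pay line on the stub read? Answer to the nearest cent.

$1260.33

Mon: 9:34 AM–9:13 PM = 11 h 39 min
Tue: 6:02 AM–1:37 PM = 7 h 35 min
Wed: 11:29 AM–8:59 PM = 9 h 30 min
Thu: 6:11 AM–3:31 PM = 9 h 20 min
Fri: 9:11 AM–6:09 PM = 8 h 58 min
Sat: 11:01 AM–7:09 PM = 8 h 8 min
Total worked: 55 h 10 min = 3310 min.
Regular 44 h 0 min = 2640 min at $19.00/h; overtime 11 h 10 min = 670 min at $38.00/h.
Pay = (2640 × $19.00 + 670 × $38.00) ÷ 60 = $1260.33.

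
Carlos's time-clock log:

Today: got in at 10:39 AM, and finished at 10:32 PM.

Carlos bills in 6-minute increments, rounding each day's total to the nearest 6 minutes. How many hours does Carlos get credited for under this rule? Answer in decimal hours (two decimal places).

Today: 10:39 AM–10:32 PM = 11 h 53 min → rounds to 11 h 54 min

11.90 hours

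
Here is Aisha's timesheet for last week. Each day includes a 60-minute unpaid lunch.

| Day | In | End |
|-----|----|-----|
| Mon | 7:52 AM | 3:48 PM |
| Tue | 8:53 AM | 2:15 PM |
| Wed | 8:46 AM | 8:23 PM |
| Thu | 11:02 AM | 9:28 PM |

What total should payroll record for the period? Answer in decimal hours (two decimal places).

31.35 hours

Mon: 7:52 AM–3:48 PM = 7 h 56 min; less 60 min break → 6 h 56 min
Tue: 8:53 AM–2:15 PM = 5 h 22 min; less 60 min break → 4 h 22 min
Wed: 8:46 AM–8:23 PM = 11 h 37 min; less 60 min break → 10 h 37 min
Thu: 11:02 AM–9:28 PM = 10 h 26 min; less 60 min break → 9 h 26 min
Total: 6 h 56 min + 4 h 22 min + 10 h 37 min + 9 h 26 min = 31 h 21 min.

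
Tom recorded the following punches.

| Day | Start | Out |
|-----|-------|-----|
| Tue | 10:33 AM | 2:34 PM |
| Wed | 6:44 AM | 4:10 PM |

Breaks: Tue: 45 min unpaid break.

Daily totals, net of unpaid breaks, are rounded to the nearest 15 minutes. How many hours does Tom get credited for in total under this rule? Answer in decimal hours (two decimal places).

12.75 hours

Tue: 10:33 AM–2:34 PM = 4 h 1 min − 45 min = 3 h 16 min → rounds to 3 h 15 min
Wed: 6:44 AM–4:10 PM = 9 h 26 min → rounds to 9 h 30 min
Total credited: 12 h 45 min.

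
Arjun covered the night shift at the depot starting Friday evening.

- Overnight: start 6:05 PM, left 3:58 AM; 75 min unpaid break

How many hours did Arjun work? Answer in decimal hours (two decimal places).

8.63 hours

Overnight: 6:05 PM → midnight = 5 h 55 min; midnight → 3:58 AM = 3 h 58 min; span 9 h 53 min; less 75 min break → 8 h 38 min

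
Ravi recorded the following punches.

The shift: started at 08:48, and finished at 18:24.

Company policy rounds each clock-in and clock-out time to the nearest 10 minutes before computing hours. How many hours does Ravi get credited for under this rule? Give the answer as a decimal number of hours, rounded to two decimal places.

The shift: in 08:48→08:50, out 18:24→18:20; 9 h 30 min

9.50 hours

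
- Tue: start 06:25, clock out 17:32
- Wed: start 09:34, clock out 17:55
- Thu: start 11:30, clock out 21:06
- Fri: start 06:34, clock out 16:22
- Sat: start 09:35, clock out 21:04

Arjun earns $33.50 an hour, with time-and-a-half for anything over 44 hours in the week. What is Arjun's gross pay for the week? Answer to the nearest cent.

$1793.09

Tue: 06:25–17:32 = 11 h 7 min
Wed: 09:34–17:55 = 8 h 21 min
Thu: 11:30–21:06 = 9 h 36 min
Fri: 06:34–16:22 = 9 h 48 min
Sat: 09:35–21:04 = 11 h 29 min
Total worked: 50 h 21 min = 3021 min.
Regular 44 h 0 min = 2640 min at $33.50/h; overtime 6 h 21 min = 381 min at $50.25/h.
Pay = (2640 × $33.50 + 381 × $50.25) ÷ 60 = $1793.09.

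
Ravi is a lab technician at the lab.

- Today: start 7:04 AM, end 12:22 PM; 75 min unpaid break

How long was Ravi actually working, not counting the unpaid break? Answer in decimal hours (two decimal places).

Today: 7:04 AM–12:22 PM = 5 h 18 min; less 75 min break → 4 h 3 min

4.05 hours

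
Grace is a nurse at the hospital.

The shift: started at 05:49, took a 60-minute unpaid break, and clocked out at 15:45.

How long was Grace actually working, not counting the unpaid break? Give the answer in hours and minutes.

The shift: 05:49–15:45 = 9 h 56 min; less 60 min break → 8 h 56 min

8 h 56 min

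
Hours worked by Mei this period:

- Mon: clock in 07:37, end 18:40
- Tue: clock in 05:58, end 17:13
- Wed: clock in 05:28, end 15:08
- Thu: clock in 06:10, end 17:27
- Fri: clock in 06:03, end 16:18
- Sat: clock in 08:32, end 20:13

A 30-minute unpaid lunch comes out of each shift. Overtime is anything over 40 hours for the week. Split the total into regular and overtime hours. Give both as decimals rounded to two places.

Regular 40.00 hours, overtime 22.18 hours

Mon: 07:37–18:40 = 11 h 3 min; less 30 min break → 10 h 33 min
Tue: 05:58–17:13 = 11 h 15 min; less 30 min break → 10 h 45 min
Wed: 05:28–15:08 = 9 h 40 min; less 30 min break → 9 h 10 min
Thu: 06:10–17:27 = 11 h 17 min; less 30 min break → 10 h 47 min
Fri: 06:03–16:18 = 10 h 15 min; less 30 min break → 9 h 45 min
Sat: 08:32–20:13 = 11 h 41 min; less 30 min break → 11 h 11 min
Total worked: 62 h 11 min = 62.18 h.
Threshold 40 h → overtime 22 h 11 min, regular 40 h 0 min.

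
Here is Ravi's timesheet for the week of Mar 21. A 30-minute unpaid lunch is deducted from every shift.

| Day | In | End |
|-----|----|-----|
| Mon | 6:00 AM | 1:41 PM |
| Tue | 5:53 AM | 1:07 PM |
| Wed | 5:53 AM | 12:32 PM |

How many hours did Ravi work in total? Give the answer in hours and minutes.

Mon: 6:00 AM–1:41 PM = 7 h 41 min; less 30 min break → 7 h 11 min
Tue: 5:53 AM–1:07 PM = 7 h 14 min; less 30 min break → 6 h 44 min
Wed: 5:53 AM–12:32 PM = 6 h 39 min; less 30 min break → 6 h 9 min
Total: 7 h 11 min + 6 h 44 min + 6 h 9 min = 20 h 4 min.

20 h 4 min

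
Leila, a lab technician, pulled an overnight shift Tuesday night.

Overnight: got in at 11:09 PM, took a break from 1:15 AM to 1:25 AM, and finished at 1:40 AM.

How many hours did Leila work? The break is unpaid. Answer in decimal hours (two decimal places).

Overnight: 11:09 PM → midnight = 0 h 51 min; midnight → 1:40 AM = 1 h 40 min; span 2 h 31 min; less 10 min break → 2 h 21 min

2.35 hours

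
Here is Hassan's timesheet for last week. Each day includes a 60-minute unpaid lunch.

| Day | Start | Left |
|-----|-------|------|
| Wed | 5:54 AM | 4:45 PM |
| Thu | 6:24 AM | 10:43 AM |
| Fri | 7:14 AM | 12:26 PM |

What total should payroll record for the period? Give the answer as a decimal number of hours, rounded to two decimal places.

Wed: 5:54 AM–4:45 PM = 10 h 51 min; less 60 min break → 9 h 51 min
Thu: 6:24 AM–10:43 AM = 4 h 19 min; less 60 min break → 3 h 19 min
Fri: 7:14 AM–12:26 PM = 5 h 12 min; less 60 min break → 4 h 12 min
Total: 9 h 51 min + 3 h 19 min + 4 h 12 min = 17 h 22 min.

17.37 hours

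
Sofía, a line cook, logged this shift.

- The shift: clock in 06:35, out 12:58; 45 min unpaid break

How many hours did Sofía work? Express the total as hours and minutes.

5 h 38 min

The shift: 06:35–12:58 = 6 h 23 min; less 45 min break → 5 h 38 min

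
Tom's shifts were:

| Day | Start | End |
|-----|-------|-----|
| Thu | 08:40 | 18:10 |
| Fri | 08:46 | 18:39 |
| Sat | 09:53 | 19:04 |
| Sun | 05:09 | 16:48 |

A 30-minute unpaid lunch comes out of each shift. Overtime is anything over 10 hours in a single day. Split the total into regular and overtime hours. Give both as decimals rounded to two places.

Thu: 08:40–18:10 = 9 h 30 min; less 30 min break → 9 h 0 min
Fri: 08:46–18:39 = 9 h 53 min; less 30 min break → 9 h 23 min
Sat: 09:53–19:04 = 9 h 11 min; less 30 min break → 8 h 41 min
Sun: 05:09–16:48 = 11 h 39 min; less 30 min break → 11 h 9 min
Thu reg 9 h 0 min / OT 0 h 0 min; Fri reg 9 h 23 min / OT 0 h 0 min; Sat reg 8 h 41 min / OT 0 h 0 min; Sun reg 10 h 0 min / OT 1 h 9 min.
Totals: regular 37 h 4 min, overtime 1 h 9 min.

Regular 37.07 hours, overtime 1.15 hours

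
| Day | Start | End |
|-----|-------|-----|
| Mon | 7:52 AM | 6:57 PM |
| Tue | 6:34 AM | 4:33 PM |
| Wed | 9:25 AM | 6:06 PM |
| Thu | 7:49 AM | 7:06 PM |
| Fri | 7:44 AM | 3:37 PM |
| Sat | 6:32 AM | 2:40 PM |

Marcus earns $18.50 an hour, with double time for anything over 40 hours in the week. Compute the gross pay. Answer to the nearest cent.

$1370.85

Mon: 7:52 AM–6:57 PM = 11 h 5 min
Tue: 6:34 AM–4:33 PM = 9 h 59 min
Wed: 9:25 AM–6:06 PM = 8 h 41 min
Thu: 7:49 AM–7:06 PM = 11 h 17 min
Fri: 7:44 AM–3:37 PM = 7 h 53 min
Sat: 6:32 AM–2:40 PM = 8 h 8 min
Total worked: 57 h 3 min = 3423 min.
Regular 40 h 0 min = 2400 min at $18.50/h; overtime 17 h 3 min = 1023 min at $37.00/h.
Pay = (2400 × $18.50 + 1023 × $37.00) ÷ 60 = $1370.85.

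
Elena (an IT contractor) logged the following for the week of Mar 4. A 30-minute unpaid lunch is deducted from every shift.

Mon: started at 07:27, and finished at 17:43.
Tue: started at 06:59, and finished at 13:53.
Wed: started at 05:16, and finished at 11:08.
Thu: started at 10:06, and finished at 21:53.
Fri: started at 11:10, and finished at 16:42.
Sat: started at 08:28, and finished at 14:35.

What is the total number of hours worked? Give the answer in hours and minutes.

43 h 28 min

Mon: 07:27–17:43 = 10 h 16 min; less 30 min break → 9 h 46 min
Tue: 06:59–13:53 = 6 h 54 min; less 30 min break → 6 h 24 min
Wed: 05:16–11:08 = 5 h 52 min; less 30 min break → 5 h 22 min
Thu: 10:06–21:53 = 11 h 47 min; less 30 min break → 11 h 17 min
Fri: 11:10–16:42 = 5 h 32 min; less 30 min break → 5 h 2 min
Sat: 08:28–14:35 = 6 h 7 min; less 30 min break → 5 h 37 min
Total: 9 h 46 min + 6 h 24 min + 5 h 22 min + 11 h 17 min + 5 h 2 min + 5 h 37 min = 43 h 28 min.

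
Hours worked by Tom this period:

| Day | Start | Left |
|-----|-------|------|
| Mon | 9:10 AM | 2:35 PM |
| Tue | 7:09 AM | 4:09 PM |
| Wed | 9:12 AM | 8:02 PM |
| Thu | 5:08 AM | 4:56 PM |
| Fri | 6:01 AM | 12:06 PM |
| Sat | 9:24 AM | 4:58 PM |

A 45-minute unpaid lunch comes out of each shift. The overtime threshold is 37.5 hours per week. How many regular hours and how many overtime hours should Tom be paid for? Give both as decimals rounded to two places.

Regular 37.50 hours, overtime 8.70 hours

Mon: 9:10 AM–2:35 PM = 5 h 25 min; less 45 min break → 4 h 40 min
Tue: 7:09 AM–4:09 PM = 9 h 0 min; less 45 min break → 8 h 15 min
Wed: 9:12 AM–8:02 PM = 10 h 50 min; less 45 min break → 10 h 5 min
Thu: 5:08 AM–4:56 PM = 11 h 48 min; less 45 min break → 11 h 3 min
Fri: 6:01 AM–12:06 PM = 6 h 5 min; less 45 min break → 5 h 20 min
Sat: 9:24 AM–4:58 PM = 7 h 34 min; less 45 min break → 6 h 49 min
Total worked: 46 h 12 min = 46.20 h.
Threshold 37.5 h → overtime 8 h 42 min, regular 37 h 30 min.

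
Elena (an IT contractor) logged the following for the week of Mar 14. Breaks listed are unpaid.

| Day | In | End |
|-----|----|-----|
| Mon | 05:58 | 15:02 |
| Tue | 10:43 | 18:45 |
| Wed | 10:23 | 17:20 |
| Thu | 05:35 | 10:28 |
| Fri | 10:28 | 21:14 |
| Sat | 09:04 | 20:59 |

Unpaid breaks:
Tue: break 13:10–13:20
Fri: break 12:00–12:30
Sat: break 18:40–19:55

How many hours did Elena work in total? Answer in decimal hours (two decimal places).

49.70 hours

Mon: 05:58–15:02 = 9 h 4 min
Tue: 10:43–18:45 = 8 h 2 min; less 10 min break → 7 h 52 min
Wed: 10:23–17:20 = 6 h 57 min
Thu: 05:35–10:28 = 4 h 53 min
Fri: 10:28–21:14 = 10 h 46 min; less 30 min break → 10 h 16 min
Sat: 09:04–20:59 = 11 h 55 min; less 75 min break → 10 h 40 min
Total: 9 h 4 min + 7 h 52 min + 6 h 57 min + 4 h 53 min + 10 h 16 min + 10 h 40 min = 49 h 42 min.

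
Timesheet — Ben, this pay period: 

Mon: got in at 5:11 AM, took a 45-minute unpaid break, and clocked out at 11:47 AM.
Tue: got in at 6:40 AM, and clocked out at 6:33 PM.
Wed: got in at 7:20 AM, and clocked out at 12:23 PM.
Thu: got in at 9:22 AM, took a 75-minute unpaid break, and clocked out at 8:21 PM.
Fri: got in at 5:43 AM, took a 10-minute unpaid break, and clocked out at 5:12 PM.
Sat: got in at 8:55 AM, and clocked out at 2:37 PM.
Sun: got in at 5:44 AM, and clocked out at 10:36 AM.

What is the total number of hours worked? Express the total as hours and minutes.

54 h 24 min

Mon: 5:11 AM–11:47 AM = 6 h 36 min; less 45 min break → 5 h 51 min
Tue: 6:40 AM–6:33 PM = 11 h 53 min
Wed: 7:20 AM–12:23 PM = 5 h 3 min
Thu: 9:22 AM–8:21 PM = 10 h 59 min; less 75 min break → 9 h 44 min
Fri: 5:43 AM–5:12 PM = 11 h 29 min; less 10 min break → 11 h 19 min
Sat: 8:55 AM–2:37 PM = 5 h 42 min
Sun: 5:44 AM–10:36 AM = 4 h 52 min
Total: 5 h 51 min + 11 h 53 min + 5 h 3 min + 9 h 44 min + 11 h 19 min + 5 h 42 min + 4 h 52 min = 54 h 24 min.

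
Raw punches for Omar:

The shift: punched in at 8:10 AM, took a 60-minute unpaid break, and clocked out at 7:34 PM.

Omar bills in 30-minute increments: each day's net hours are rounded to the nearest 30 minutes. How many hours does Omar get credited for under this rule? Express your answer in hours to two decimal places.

10.50 hours

The shift: 8:10 AM–7:34 PM = 11 h 24 min − 60 min = 10 h 24 min → rounds to 10 h 30 min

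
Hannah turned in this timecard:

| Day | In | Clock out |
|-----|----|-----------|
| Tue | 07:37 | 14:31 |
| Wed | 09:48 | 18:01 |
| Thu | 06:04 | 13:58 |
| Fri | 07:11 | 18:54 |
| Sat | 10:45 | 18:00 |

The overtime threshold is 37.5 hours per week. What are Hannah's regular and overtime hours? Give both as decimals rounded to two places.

Regular 37.50 hours, overtime 4.48 hours

Tue: 07:37–14:31 = 6 h 54 min
Wed: 09:48–18:01 = 8 h 13 min
Thu: 06:04–13:58 = 7 h 54 min
Fri: 07:11–18:54 = 11 h 43 min
Sat: 10:45–18:00 = 7 h 15 min
Total worked: 41 h 59 min = 41.98 h.
Threshold 37.5 h → overtime 4 h 29 min, regular 37 h 30 min.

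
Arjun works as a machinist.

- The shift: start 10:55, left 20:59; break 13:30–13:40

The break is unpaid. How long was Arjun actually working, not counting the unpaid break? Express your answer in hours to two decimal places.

9.90 hours

The shift: 10:55–20:59 = 10 h 4 min; less 10 min break → 9 h 54 min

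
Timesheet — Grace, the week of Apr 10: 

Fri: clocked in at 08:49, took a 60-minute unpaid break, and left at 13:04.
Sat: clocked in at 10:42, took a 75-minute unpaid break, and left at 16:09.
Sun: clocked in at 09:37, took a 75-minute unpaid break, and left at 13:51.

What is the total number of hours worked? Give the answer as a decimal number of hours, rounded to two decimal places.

10.43 hours

Fri: 08:49–13:04 = 4 h 15 min; less 60 min break → 3 h 15 min
Sat: 10:42–16:09 = 5 h 27 min; less 75 min break → 4 h 12 min
Sun: 09:37–13:51 = 4 h 14 min; less 75 min break → 2 h 59 min
Total: 3 h 15 min + 4 h 12 min + 2 h 59 min = 10 h 26 min.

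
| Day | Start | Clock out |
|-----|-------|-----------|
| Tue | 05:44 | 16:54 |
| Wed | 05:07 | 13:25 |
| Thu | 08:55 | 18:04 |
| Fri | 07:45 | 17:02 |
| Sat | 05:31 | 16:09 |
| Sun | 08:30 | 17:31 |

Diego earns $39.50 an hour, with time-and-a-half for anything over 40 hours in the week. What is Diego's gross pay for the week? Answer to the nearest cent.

$2619.84

Tue: 05:44–16:54 = 11 h 10 min
Wed: 05:07–13:25 = 8 h 18 min
Thu: 08:55–18:04 = 9 h 9 min
Fri: 07:45–17:02 = 9 h 17 min
Sat: 05:31–16:09 = 10 h 38 min
Sun: 08:30–17:31 = 9 h 1 min
Total worked: 57 h 33 min = 3453 min.
Regular 40 h 0 min = 2400 min at $39.50/h; overtime 17 h 33 min = 1053 min at $59.25/h.
Pay = (2400 × $39.50 + 1053 × $59.25) ÷ 60 = $2619.84.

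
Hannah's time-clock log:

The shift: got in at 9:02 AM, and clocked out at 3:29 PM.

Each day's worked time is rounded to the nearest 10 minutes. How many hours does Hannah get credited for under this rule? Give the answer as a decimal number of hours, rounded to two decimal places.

The shift: 9:02 AM–3:29 PM = 6 h 27 min → rounds to 6 h 30 min

6.50 hours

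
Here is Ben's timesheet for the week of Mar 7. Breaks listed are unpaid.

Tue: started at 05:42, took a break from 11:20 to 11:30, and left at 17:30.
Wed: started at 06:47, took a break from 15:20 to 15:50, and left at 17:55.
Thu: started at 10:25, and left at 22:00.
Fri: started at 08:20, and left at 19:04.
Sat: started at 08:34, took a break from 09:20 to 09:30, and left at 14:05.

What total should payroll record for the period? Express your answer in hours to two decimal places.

Tue: 05:42–17:30 = 11 h 48 min; less 10 min break → 11 h 38 min
Wed: 06:47–17:55 = 11 h 8 min; less 30 min break → 10 h 38 min
Thu: 10:25–22:00 = 11 h 35 min
Fri: 08:20–19:04 = 10 h 44 min
Sat: 08:34–14:05 = 5 h 31 min; less 10 min break → 5 h 21 min
Total: 11 h 38 min + 10 h 38 min + 11 h 35 min + 10 h 44 min + 5 h 21 min = 49 h 56 min.

49.93 hours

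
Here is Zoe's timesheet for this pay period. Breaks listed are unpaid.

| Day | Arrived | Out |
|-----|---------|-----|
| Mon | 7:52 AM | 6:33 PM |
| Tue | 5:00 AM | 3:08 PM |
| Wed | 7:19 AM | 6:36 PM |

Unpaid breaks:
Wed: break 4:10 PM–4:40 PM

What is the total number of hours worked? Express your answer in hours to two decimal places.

31.60 hours

Mon: 7:52 AM–6:33 PM = 10 h 41 min
Tue: 5:00 AM–3:08 PM = 10 h 8 min
Wed: 7:19 AM–6:36 PM = 11 h 17 min; less 30 min break → 10 h 47 min
Total: 10 h 41 min + 10 h 8 min + 10 h 47 min = 31 h 36 min.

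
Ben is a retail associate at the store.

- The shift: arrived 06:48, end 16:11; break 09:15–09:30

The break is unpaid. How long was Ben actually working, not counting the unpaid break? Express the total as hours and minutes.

9 h 8 min

The shift: 06:48–16:11 = 9 h 23 min; less 15 min break → 9 h 8 min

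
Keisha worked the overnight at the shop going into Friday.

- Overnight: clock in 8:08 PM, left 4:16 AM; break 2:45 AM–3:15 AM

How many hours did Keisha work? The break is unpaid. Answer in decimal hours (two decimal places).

7.63 hours

Overnight: 8:08 PM → midnight = 3 h 52 min; midnight → 4:16 AM = 4 h 16 min; span 8 h 8 min; less 30 min break → 7 h 38 min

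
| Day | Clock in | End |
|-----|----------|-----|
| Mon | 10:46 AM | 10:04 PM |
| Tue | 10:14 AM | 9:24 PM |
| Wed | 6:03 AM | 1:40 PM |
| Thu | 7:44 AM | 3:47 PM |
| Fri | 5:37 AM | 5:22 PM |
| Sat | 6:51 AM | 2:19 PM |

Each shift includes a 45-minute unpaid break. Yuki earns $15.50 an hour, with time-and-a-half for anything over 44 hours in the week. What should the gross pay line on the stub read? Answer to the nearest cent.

$887.76

Mon: 10:46 AM–10:04 PM = 11 h 18 min; less 45 min break → 10 h 33 min
Tue: 10:14 AM–9:24 PM = 11 h 10 min; less 45 min break → 10 h 25 min
Wed: 6:03 AM–1:40 PM = 7 h 37 min; less 45 min break → 6 h 52 min
Thu: 7:44 AM–3:47 PM = 8 h 3 min; less 45 min break → 7 h 18 min
Fri: 5:37 AM–5:22 PM = 11 h 45 min; less 45 min break → 11 h 0 min
Sat: 6:51 AM–2:19 PM = 7 h 28 min; less 45 min break → 6 h 43 min
Total worked: 52 h 51 min = 3171 min.
Regular 44 h 0 min = 2640 min at $15.50/h; overtime 8 h 51 min = 531 min at $23.25/h.
Pay = (2640 × $15.50 + 531 × $23.25) ÷ 60 = $887.76.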